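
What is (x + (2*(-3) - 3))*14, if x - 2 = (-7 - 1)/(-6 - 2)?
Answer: -84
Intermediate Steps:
x = 3 (x = 2 + (-7 - 1)/(-6 - 2) = 2 - 8/(-8) = 2 - 8*(-1/8) = 2 + 1 = 3)
(x + (2*(-3) - 3))*14 = (3 + (2*(-3) - 3))*14 = (3 + (-6 - 3))*14 = (3 - 9)*14 = -6*14 = -84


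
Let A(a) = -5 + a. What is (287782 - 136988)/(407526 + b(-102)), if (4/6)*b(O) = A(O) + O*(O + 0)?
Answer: 43084/120849 ≈ 0.35651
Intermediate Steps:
b(O) = -15/2 + 3*O/2 + 3*O²/2 (b(O) = 3*((-5 + O) + O*(O + 0))/2 = 3*((-5 + O) + O*O)/2 = 3*((-5 + O) + O²)/2 = 3*(-5 + O + O²)/2 = -15/2 + 3*O/2 + 3*O²/2)
(287782 - 136988)/(407526 + b(-102)) = (287782 - 136988)/(407526 + (-15/2 + (3/2)*(-102) + (3/2)*(-102)²)) = 150794/(407526 + (-15/2 - 153 + (3/2)*10404)) = 150794/(407526 + (-15/2 - 153 + 15606)) = 150794/(407526 + 30891/2) = 150794/(845943/2) = 150794*(2/845943) = 43084/120849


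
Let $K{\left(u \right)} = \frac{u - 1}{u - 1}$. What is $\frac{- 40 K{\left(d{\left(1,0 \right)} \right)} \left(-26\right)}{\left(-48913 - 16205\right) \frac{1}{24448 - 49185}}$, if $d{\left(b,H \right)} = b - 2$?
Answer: $\frac{12863240}{32559} \approx 395.07$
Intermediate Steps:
$d{\left(b,H \right)} = -2 + b$
$K{\left(u \right)} = 1$ ($K{\left(u \right)} = \frac{-1 + u}{-1 + u} = 1$)
$\frac{- 40 K{\left(d{\left(1,0 \right)} \right)} \left(-26\right)}{\left(-48913 - 16205\right) \frac{1}{24448 - 49185}} = \frac{\left(-40\right) 1 \left(-26\right)}{\left(-48913 - 16205\right) \frac{1}{24448 - 49185}} = \frac{\left(-40\right) \left(-26\right)}{\left(-65118\right) \frac{1}{-24737}} = \frac{1040}{\left(-65118\right) \left(- \frac{1}{24737}\right)} = \frac{1040}{\frac{65118}{24737}} = 1040 \cdot \frac{24737}{65118} = \frac{12863240}{32559}$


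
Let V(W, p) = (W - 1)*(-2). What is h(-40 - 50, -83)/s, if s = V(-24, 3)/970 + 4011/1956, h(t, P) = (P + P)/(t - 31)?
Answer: 10498504/16086829 ≈ 0.65261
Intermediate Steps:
h(t, P) = 2*P/(-31 + t) (h(t, P) = (2*P)/(-31 + t) = 2*P/(-31 + t))
V(W, p) = 2 - 2*W (V(W, p) = (-1 + W)*(-2) = 2 - 2*W)
s = 132949/63244 (s = (2 - 2*(-24))/970 + 4011/1956 = (2 + 48)*(1/970) + 4011*(1/1956) = 50*(1/970) + 1337/652 = 5/97 + 1337/652 = 132949/63244 ≈ 2.1022)
h(-40 - 50, -83)/s = (2*(-83)/(-31 + (-40 - 50)))/(132949/63244) = (2*(-83)/(-31 - 90))*(63244/132949) = (2*(-83)/(-121))*(63244/132949) = (2*(-83)*(-1/121))*(63244/132949) = (166/121)*(63244/132949) = 10498504/16086829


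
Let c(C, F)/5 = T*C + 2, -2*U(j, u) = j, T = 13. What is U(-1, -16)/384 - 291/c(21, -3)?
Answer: -222113/1056000 ≈ -0.21033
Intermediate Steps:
U(j, u) = -j/2
c(C, F) = 10 + 65*C (c(C, F) = 5*(13*C + 2) = 5*(2 + 13*C) = 10 + 65*C)
U(-1, -16)/384 - 291/c(21, -3) = -1/2*(-1)/384 - 291/(10 + 65*21) = (1/2)*(1/384) - 291/(10 + 1365) = 1/768 - 291/1375 = -222113/1056000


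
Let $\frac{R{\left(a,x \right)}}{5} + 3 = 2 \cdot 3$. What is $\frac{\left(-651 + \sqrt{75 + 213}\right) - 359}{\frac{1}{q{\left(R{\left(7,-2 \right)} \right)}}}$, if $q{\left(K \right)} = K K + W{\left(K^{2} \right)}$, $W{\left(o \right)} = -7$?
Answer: $-220180 + 2616 \sqrt{2} \approx -2.1648 \cdot 10^{5}$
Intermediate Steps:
$R{\left(a,x \right)} = 15$ ($R{\left(a,x \right)} = -15 + 5 \cdot 2 \cdot 3 = -15 + 5 \cdot 6 = -15 + 30 = 15$)
$q{\left(K \right)} = -7 + K^{2}$ ($q{\left(K \right)} = K K - 7 = K^{2} - 7 = -7 + K^{2}$)
$\frac{\left(-651 + \sqrt{75 + 213}\right) - 359}{\frac{1}{q{\left(R{\left(7,-2 \right)} \right)}}} = \frac{\left(-651 + \sqrt{75 + 213}\right) - 359}{\frac{1}{-7 + 15^{2}}} = \frac{\left(-651 + \sqrt{288}\right) - 359}{\frac{1}{-7 + 225}} = \frac{\left(-651 + 12 \sqrt{2}\right) - 359}{\frac{1}{218}} = \left(-1010 + 12 \sqrt{2}\right) \frac{1}{\frac{1}{218}} = \left(-1010 + 12 \sqrt{2}\right) 218 = -220180 + 2616 \sqrt{2}$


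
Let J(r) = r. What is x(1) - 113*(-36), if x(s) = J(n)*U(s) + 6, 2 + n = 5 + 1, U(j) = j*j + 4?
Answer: 4094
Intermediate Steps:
U(j) = 4 + j² (U(j) = j² + 4 = 4 + j²)
n = 4 (n = -2 + (5 + 1) = -2 + 6 = 4)
x(s) = 22 + 4*s² (x(s) = 4*(4 + s²) + 6 = (16 + 4*s²) + 6 = 22 + 4*s²)
x(1) - 113*(-36) = (22 + 4*1²) - 113*(-36) = (22 + 4*1) + 4068 = (22 + 4) + 4068 = 26 + 4068 = 4094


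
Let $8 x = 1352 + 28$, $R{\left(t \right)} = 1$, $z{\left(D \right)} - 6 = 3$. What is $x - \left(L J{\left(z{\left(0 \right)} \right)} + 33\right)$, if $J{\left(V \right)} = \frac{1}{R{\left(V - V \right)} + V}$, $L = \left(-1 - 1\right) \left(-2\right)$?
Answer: $\frac{1391}{10} \approx 139.1$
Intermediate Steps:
$z{\left(D \right)} = 9$ ($z{\left(D \right)} = 6 + 3 = 9$)
$L = 4$ ($L = \left(-2\right) \left(-2\right) = 4$)
$J{\left(V \right)} = \frac{1}{1 + V}$
$x = \frac{345}{2}$ ($x = \frac{1352 + 28}{8} = \frac{1}{8} \cdot 1380 = \frac{345}{2} \approx 172.5$)
$x - \left(L J{\left(z{\left(0 \right)} \right)} + 33\right) = \frac{345}{2} - \left(\frac{4}{1 + 9} + 33\right) = \frac{345}{2} - \left(\frac{4}{10} + 33\right) = \frac{345}{2} - \left(4 \cdot \frac{1}{10} + 33\right) = \frac{345}{2} - \left(\frac{2}{5} + 33\right) = \frac{345}{2} - \frac{167}{5} = \frac{1391}{10}$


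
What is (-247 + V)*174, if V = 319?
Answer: 12528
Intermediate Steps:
(-247 + V)*174 = (-247 + 319)*174 = 72*174 = 12528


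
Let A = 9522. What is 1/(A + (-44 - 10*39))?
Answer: 1/9088 ≈ 0.00011004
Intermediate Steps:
1/(A + (-44 - 10*39)) = 1/(9522 + (-44 - 10*39)) = 1/(9522 + (-44 - 390)) = 1/(9522 - 434) = 1/9088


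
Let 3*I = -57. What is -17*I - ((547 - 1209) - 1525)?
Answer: 2510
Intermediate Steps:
I = -19 (I = (1/3)*(-57) = -19)
-17*I - ((547 - 1209) - 1525) = -17*(-19) - ((547 - 1209) - 1525) = 323 - (-662 - 1525) = 323 - 1*(-2187) = 323 + 2187 = 2510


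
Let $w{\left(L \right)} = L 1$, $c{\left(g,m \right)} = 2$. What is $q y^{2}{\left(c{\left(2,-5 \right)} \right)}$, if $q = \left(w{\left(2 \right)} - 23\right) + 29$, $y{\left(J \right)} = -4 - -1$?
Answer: $72$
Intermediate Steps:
$w{\left(L \right)} = L$
$y{\left(J \right)} = -3$ ($y{\left(J \right)} = -4 + 1 = -3$)
$q = 8$ ($q = \left(2 - 23\right) + 29 = -21 + 29 = 8$)
$q y^{2}{\left(c{\left(2,-5 \right)} \right)} = 8 \left(-3\right)^{2} = 8 \cdot 9 = 72$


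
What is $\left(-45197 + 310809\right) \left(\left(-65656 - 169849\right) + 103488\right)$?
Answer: $-35065299404$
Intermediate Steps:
$\left(-45197 + 310809\right) \left(\left(-65656 - 169849\right) + 103488\right) = 265612 \left(\left(-65656 - 169849\right) + 103488\right) = 265612 \left(-235505 + 103488\right) = 265612 \left(-132017\right) = -35065299404$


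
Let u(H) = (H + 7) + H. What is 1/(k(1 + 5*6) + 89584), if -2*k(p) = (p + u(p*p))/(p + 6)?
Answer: 37/3313628 ≈ 1.1166e-5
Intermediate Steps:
u(H) = 7 + 2*H (u(H) = (7 + H) + H = 7 + 2*H)
k(p) = -(7 + p + 2*p²)/(2*(6 + p)) (k(p) = -(p + (7 + 2*(p*p)))/(2*(p + 6)) = -(p + (7 + 2*p²))/(2*(6 + p)) = -(7 + p + 2*p²)/(2*(6 + p)))
1/(k(1 + 5*6) + 89584) = 1/((-7 - (1 + 5*6) - 2*(1 + 5*6)²)/(2*(6 + (1 + 5*6))) + 89584) = 1/((-7 - (1 + 30) - 2*(1 + 30)²)/(2*(6 + (1 + 30))) + 89584) = 1/((-7 - 1*31 - 2*31²)/(2*(6 + 31)) + 89584) = 1/((½)*(-7 - 31 - 2*961)/37 + 89584) = 1/((½)*(1/37)*(-7 - 31 - 1922) + 89584) = 1/((½)*(1/37)*(-1960) + 89584) = 1/(-980/37 + 89584) = 1/(3313628/37) = 37/3313628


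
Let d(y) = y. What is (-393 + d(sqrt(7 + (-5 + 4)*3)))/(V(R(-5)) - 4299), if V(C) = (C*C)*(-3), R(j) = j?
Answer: 391/4374 ≈ 0.089392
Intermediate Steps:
V(C) = -3*C**2 (V(C) = C**2*(-3) = -3*C**2)
(-393 + d(sqrt(7 + (-5 + 4)*3)))/(V(R(-5)) - 4299) = (-393 + sqrt(7 + (-5 + 4)*3))/(-3*(-5)**2 - 4299) = (-393 + sqrt(7 - 1*3))/(-3*25 - 4299) = (-393 + sqrt(7 - 3))/(-75 - 4299) = (-393 + sqrt(4))/(-4374) = (-393 + 2)*(-1/4374) = -391*(-1/4374) = 391/4374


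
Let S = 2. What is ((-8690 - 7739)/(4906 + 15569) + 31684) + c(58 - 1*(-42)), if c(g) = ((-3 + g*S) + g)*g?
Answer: 179545853/2925 ≈ 61383.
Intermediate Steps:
c(g) = g*(-3 + 3*g) (c(g) = ((-3 + g*2) + g)*g = ((-3 + 2*g) + g)*g = (-3 + 3*g)*g = g*(-3 + 3*g))
((-8690 - 7739)/(4906 + 15569) + 31684) + c(58 - 1*(-42)) = ((-8690 - 7739)/(4906 + 15569) + 31684) + 3*(58 - 1*(-42))*(-1 + (58 - 1*(-42))) = (-16429/20475 + 31684) + 3*(58 + 42)*(-1 + (58 + 42)) = (-16429*1/20475 + 31684) + 3*100*(-1 + 100) = (-2347/2925 + 31684) + 3*100*99 = 92673353/2925 + 29700 = 179545853/2925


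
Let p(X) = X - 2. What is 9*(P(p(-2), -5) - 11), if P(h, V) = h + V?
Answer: -180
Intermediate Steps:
p(X) = -2 + X
P(h, V) = V + h
9*(P(p(-2), -5) - 11) = 9*((-5 + (-2 - 2)) - 11) = 9*((-5 - 4) - 11) = 9*(-9 - 11) = 9*(-20) = -180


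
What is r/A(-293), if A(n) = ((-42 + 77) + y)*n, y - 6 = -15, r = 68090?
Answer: -34045/3809 ≈ -8.9380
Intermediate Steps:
y = -9 (y = 6 - 15 = -9)
A(n) = 26*n (A(n) = ((-42 + 77) - 9)*n = (35 - 9)*n = 26*n)
r/A(-293) = 68090/((26*(-293))) = 68090/(-7618) = 68090*(-1/7618) = -34045/3809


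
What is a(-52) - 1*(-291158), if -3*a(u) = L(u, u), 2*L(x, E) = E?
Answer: 873500/3 ≈ 2.9117e+5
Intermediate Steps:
L(x, E) = E/2
a(u) = -u/6
a(-52) - 1*(-291158) = -1/6*(-52) - 1*(-291158) = 26/3 + 291158 = 873500/3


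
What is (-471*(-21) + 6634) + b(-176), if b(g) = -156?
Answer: 16369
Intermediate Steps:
(-471*(-21) + 6634) + b(-176) = (-471*(-21) + 6634) - 156 = (9891 + 6634) - 156 = 16525 - 156 = 16369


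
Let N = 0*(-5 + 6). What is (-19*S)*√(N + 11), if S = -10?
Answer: 190*√11 ≈ 630.16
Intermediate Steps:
N = 0 (N = 0*1 = 0)
(-19*S)*√(N + 11) = (-19*(-10))*√(0 + 11) = 190*√11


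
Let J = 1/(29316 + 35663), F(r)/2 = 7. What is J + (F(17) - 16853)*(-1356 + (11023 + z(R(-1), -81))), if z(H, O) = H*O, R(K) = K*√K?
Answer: -10577451410126/64979 - 1363959*I ≈ -1.6278e+8 - 1.364e+6*I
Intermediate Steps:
F(r) = 14 (F(r) = 2*7 = 14)
R(K) = K^(3/2)
J = 1/64979 ≈ 1.5390e-5
J + (F(17) - 16853)*(-1356 + (11023 + z(R(-1), -81))) = 1/64979 + (14 - 16853)*(-1356 + (11023 + (-1)^(3/2)*(-81))) = 1/64979 - 16839*(-1356 + (11023 - I*(-81))) = 1/64979 - 16839*(-1356 + (11023 + 81*I)) = 1/64979 - 16839*(9667 + 81*I) = 1/64979 + (-162782613 - 1363959*I) = -10577451410126/64979 - 1363959*I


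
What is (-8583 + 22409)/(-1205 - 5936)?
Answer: -13826/7141 ≈ -1.9361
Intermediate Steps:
(-8583 + 22409)/(-1205 - 5936) = 13826/(-7141) = 13826*(-1/7141) = -13826/7141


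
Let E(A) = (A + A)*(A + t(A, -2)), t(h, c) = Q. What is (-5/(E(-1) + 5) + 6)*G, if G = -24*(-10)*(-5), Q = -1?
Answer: -19600/3 ≈ -6533.3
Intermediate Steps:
t(h, c) = -1
E(A) = 2*A*(-1 + A) (E(A) = (A + A)*(A - 1) = (2*A)*(-1 + A) = 2*A*(-1 + A))
G = -1200 (G = 240*(-5) = -1200)
(-5/(E(-1) + 5) + 6)*G = (-5/(2*(-1)*(-1 - 1) + 5) + 6)*(-1200) = (-5/(2*(-1)*(-2) + 5) + 6)*(-1200) = (-5/(4 + 5) + 6)*(-1200) = (-5/9 + 6)*(-1200) = (49/9)*(-1200) = -19600/3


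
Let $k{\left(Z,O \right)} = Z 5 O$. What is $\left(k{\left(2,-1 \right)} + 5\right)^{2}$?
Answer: $25$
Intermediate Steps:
$k{\left(Z,O \right)} = 5 O Z$ ($k{\left(Z,O \right)} = 5 Z O = 5 O Z$)
$\left(k{\left(2,-1 \right)} + 5\right)^{2} = \left(5 \left(-1\right) 2 + 5\right)^{2} = \left(-10 + 5\right)^{2} = \left(-5\right)^{2} = 25$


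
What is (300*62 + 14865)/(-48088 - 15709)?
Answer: -33465/63797 ≈ -0.52455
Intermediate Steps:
(300*62 + 14865)/(-48088 - 15709) = (18600 + 14865)/(-63797) = 33465*(-1/63797) = -33465/63797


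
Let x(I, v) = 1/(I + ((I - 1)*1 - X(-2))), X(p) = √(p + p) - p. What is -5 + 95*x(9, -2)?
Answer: 280/229 + 190*I/229 ≈ 1.2227 + 0.82969*I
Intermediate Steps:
X(p) = -p + √2*√p (X(p) = √(2*p) - p = √2*√p - p = -p + √2*√p)
x(I, v) = 1/(-3 - 2*I + 2*I) (x(I, v) = 1/(I + ((I - 1)*1 - (-1*(-2) + √2*√(-2)))) = 1/(I + ((-1 + I)*1 - (2 + √2*(I*√2)))) = 1/(I + ((-1 + I) - (2 + 2*I))) = 1/(I + ((-1 + I) + (-2 - 2*I))) = 1/(I + (-3 + I - 2*I)) = 1/(-3 - 2*I + 2*I))
-5 + 95*x(9, -2) = -5 + 95/(-3 - 2*I + 2*9) = -5 + 95/(-3 - 2*I + 18) = -5 + 95/(15 - 2*I) = -5 + 95*((15 + 2*I)/229) = -5 + 95*(15 + 2*I)/229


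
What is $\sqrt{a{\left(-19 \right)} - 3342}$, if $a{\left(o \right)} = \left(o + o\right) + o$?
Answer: $i \sqrt{3399} \approx 58.301 i$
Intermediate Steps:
$a{\left(o \right)} = 3 o$ ($a{\left(o \right)} = 2 o + o = 3 o$)
$\sqrt{a{\left(-19 \right)} - 3342} = \sqrt{3 \left(-19\right) - 3342} = \sqrt{-57 - 3342} = \sqrt{-3399} = i \sqrt{3399}$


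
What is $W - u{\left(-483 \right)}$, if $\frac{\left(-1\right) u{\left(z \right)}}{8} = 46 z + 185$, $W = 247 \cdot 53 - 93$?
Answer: $-163266$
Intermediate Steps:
$W = 12998$ ($W = 13091 - 93 = 12998$)
$u{\left(z \right)} = -1480 - 368 z$ ($u{\left(z \right)} = - 8 \left(46 z + 185\right) = - 8 \left(185 + 46 z\right) = -1480 - 368 z$)
$W - u{\left(-483 \right)} = 12998 - \left(-1480 - -177744\right) = 12998 - \left(-1480 + 177744\right) = 12998 - 176264 = -163266$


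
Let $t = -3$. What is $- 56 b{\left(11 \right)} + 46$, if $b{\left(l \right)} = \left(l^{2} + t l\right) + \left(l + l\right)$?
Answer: $-6114$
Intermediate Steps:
$b{\left(l \right)} = l^{2} - l$ ($b{\left(l \right)} = \left(l^{2} - 3 l\right) + \left(l + l\right) = \left(l^{2} - 3 l\right) + 2 l = l^{2} - l$)
$- 56 b{\left(11 \right)} + 46 = - 56 \cdot 11 \left(-1 + 11\right) + 46 = - 56 \cdot 11 \cdot 10 + 46 = \left(-56\right) 110 + 46 = -6160 + 46 = -6114$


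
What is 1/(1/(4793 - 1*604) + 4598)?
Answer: 4189/19261023 ≈ 0.00021749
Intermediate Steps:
1/(1/(4793 - 1*604) + 4598) = 1/(1/(4793 - 604) + 4598) = 1/(1/4189 + 4598) = 1/(19261023/4189) = 4189/19261023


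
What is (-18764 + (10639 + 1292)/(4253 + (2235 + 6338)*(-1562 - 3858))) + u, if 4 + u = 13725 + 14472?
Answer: 438084594672/46461407 ≈ 9429.0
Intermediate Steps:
u = 28193 (u = -4 + (13725 + 14472) = -4 + 28197 = 28193)
(-18764 + (10639 + 1292)/(4253 + (2235 + 6338)*(-1562 - 3858))) + u = (-18764 + (10639 + 1292)/(4253 + (2235 + 6338)*(-1562 - 3858))) + 28193 = (-18764 + 11931/(4253 + 8573*(-5420))) + 28193 = (-18764 + 11931/(4253 - 46465660)) + 28193 = (-18764 + 11931/(-46461407)) + 28193 = (-18764 + 11931*(-1/46461407)) + 28193 = (-18764 - 11931/46461407) + 28193 = -871801852879/46461407 + 28193 = 438084594672/46461407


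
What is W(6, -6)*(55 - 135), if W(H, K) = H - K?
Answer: -960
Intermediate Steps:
W(6, -6)*(55 - 135) = (6 - 1*(-6))*(55 - 135) = (6 + 6)*(-80) = 12*(-80) = -960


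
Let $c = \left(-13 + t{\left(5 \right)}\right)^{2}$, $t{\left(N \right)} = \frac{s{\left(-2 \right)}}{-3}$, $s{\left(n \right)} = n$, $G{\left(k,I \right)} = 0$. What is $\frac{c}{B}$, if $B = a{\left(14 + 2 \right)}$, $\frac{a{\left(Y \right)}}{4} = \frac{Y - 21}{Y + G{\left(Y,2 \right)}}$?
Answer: $- \frac{5476}{45} \approx -121.69$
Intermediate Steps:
$t{\left(N \right)} = \frac{2}{3}$ ($t{\left(N \right)} = - \frac{2}{-3} = \left(-2\right) \left(- \frac{1}{3}\right) = \frac{2}{3}$)
$a{\left(Y \right)} = \frac{4 \left(-21 + Y\right)}{Y}$ ($a{\left(Y \right)} = 4 \frac{Y - 21}{Y + 0} = 4 \frac{-21 + Y}{Y} = \frac{4 \left(-21 + Y\right)}{Y}$)
$c = \frac{1369}{9}$ ($c = \left(-13 + \frac{2}{3}\right)^{2} = \left(- \frac{37}{3}\right)^{2} = \frac{1369}{9} \approx 152.11$)
$B = - \frac{5}{4}$ ($B = 4 - \frac{84}{14 + 2} = 4 - \frac{84}{16} = 4 - \frac{21}{4} = - \frac{5}{4} \approx -1.25$)
$\frac{c}{B} = \frac{1369}{9 \left(- \frac{5}{4}\right)} = \frac{1369}{9} \left(- \frac{4}{5}\right) = - \frac{5476}{45}$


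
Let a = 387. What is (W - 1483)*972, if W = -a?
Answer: -1817640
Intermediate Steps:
W = -387 (W = -1*387 = -387)
(W - 1483)*972 = (-387 - 1483)*972 = -1870*972 = -1817640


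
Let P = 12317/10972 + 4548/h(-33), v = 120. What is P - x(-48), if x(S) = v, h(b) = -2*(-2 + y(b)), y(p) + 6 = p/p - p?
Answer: -2263951/10972 ≈ -206.34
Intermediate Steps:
y(p) = -5 - p (y(p) = -6 + (p/p - p) = -6 + (1 - p) = -5 - p)
h(b) = 14 + 2*b (h(b) = -2*(-2 + (-5 - b)) = -2*(-7 - b) = 14 + 2*b)
x(S) = 120
P = -947311/10972 (P = 12317/10972 + 4548/(14 + 2*(-33)) = 12317*(1/10972) + 4548/(14 - 66) = 12317/10972 + 4548/(-52) = 12317/10972 + 4548*(-1/52) = 12317/10972 - 1137/13 = -947311/10972 ≈ -86.339)
P - x(-48) = -947311/10972 - 1*120 = -947311/10972 - 120 = -2263951/10972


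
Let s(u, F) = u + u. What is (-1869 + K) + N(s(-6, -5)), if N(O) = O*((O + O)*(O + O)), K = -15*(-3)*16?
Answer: -8061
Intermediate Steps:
s(u, F) = 2*u
K = 720 (K = 45*16 = 720)
N(O) = 4*O³ (N(O) = O*((2*O)*(2*O)) = O*(4*O²) = 4*O³)
(-1869 + K) + N(s(-6, -5)) = (-1869 + 720) + 4*(2*(-6))³ = -1149 + 4*(-12)³ = -1149 + 4*(-1728) = -1149 - 6912 = -8061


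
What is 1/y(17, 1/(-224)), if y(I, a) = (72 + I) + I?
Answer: 1/106 ≈ 0.0094340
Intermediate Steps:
y(I, a) = 72 + 2*I
1/y(17, 1/(-224)) = 1/(72 + 2*17) = 1/(72 + 34) = 1/106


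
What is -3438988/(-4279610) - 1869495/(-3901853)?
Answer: 10709567570857/8349204558665 ≈ 1.2827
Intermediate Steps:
-3438988/(-4279610) - 1869495/(-3901853) = -3438988*(-1/4279610) - 1869495*(-1/3901853) = 1719494/2139805 + 1869495/3901853 = 10709567570857/8349204558665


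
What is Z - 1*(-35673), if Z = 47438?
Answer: 83111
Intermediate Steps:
Z - 1*(-35673) = 47438 - 1*(-35673) = 47438 + 35673 = 83111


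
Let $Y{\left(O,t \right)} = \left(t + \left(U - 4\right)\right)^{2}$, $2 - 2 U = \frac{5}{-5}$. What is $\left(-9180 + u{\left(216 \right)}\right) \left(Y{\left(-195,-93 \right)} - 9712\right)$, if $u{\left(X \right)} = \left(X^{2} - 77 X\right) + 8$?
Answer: $-12339171$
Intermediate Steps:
$U = \frac{3}{2}$ ($U = 1 - \frac{5 \frac{1}{-5}}{2} = 1 - \frac{5 \left(- \frac{1}{5}\right)}{2} = 1 - - \frac{1}{2} = 1 + \frac{1}{2} = \frac{3}{2} \approx 1.5$)
$u{\left(X \right)} = 8 + X^{2} - 77 X$
$Y{\left(O,t \right)} = \left(- \frac{5}{2} + t\right)^{2}$ ($Y{\left(O,t \right)} = \left(t + \left(\frac{3}{2} - 4\right)\right)^{2} = \left(t - \frac{5}{2}\right)^{2} = \left(- \frac{5}{2} + t\right)^{2}$)
$\left(-9180 + u{\left(216 \right)}\right) \left(Y{\left(-195,-93 \right)} - 9712\right) = \left(-9180 + \left(8 + 216^{2} - 16632\right)\right) \left(\frac{\left(-5 + 2 \left(-93\right)\right)^{2}}{4} - 9712\right) = \left(-9180 + \left(8 + 46656 - 16632\right)\right) \left(\frac{\left(-5 - 186\right)^{2}}{4} - 9712\right) = \left(-9180 + 30032\right) \left(\frac{\left(-191\right)^{2}}{4} - 9712\right) = 20852 \left(\frac{1}{4} \cdot 36481 - 9712\right) = 20852 \left(\frac{36481}{4} - 9712\right) = 20852 \left(- \frac{2367}{4}\right) = -12339171$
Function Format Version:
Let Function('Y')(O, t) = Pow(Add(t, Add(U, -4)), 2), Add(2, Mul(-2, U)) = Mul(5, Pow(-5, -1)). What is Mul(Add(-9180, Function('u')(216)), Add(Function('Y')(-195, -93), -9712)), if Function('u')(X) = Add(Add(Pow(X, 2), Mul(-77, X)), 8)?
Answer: -12339171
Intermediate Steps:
U = Rational(3, 2) (U = Add(1, Mul(Rational(-1, 2), Mul(5, Pow(-5, -1)))) = Add(1, Mul(Rational(-1, 2), Mul(5, Rational(-1, 5)))) = Add(1, Mul(Rational(-1, 2), -1)) = Add(1, Rational(1, 2)) = Rational(3, 2) ≈ 1.5000)
Function('u')(X) = Add(8, Pow(X, 2), Mul(-77, X))
Function('Y')(O, t) = Pow(Add(Rational(-5, 2), t), 2) (Function('Y')(O, t) = Pow(Add(t, Add(Rational(3, 2), -4)), 2) = Pow(Add(t, Rational(-5, 2)), 2) = Pow(Add(Rational(-5, 2), t), 2))
Mul(Add(-9180, Function('u')(216)), Add(Function('Y')(-195, -93), -9712)) = Mul(Add(-9180, Add(8, Pow(216, 2), Mul(-77, 216))), Add(Mul(Rational(1, 4), Pow(Add(-5, Mul(2, -93)), 2)), -9712)) = Mul(Add(-9180, Add(8, 46656, -16632)), Add(Mul(Rational(1, 4), Pow(Add(-5, -186), 2)), -9712)) = Mul(Add(-9180, 30032), Add(Mul(Rational(1, 4), Pow(-191, 2)), -9712)) = Mul(20852, Add(Mul(Rational(1, 4), 36481), -9712)) = Mul(20852, Add(Rational(36481, 4), -9712)) = Mul(20852, Rational(-2367, 4)) = -12339171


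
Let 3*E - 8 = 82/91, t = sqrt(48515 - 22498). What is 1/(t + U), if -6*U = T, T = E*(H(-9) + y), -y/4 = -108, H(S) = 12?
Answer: -1818180/183753623 - 8281*sqrt(26017)/183753623 ≈ -0.017164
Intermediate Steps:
t = sqrt(26017) ≈ 161.30
y = 432 (y = -4*(-108) = 432)
E = 270/91 (E = 8/3 + (82/91)/3 = 8/3 + (82*(1/91))/3 = 8/3 + (1/3)*(82/91) = 8/3 + 82/273 = 270/91 ≈ 2.9670)
T = 119880/91 (T = 270*(12 + 432)/91 = (270/91)*444 = 119880/91 ≈ 1317.4)
U = -19980/91 (U = -1/6*119880/91 = -19980/91 ≈ -219.56)
1/(t + U) = 1/(sqrt(26017) - 19980/91) = 1/(-19980/91 + sqrt(26017))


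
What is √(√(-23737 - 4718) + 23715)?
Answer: √(23715 + I*√28455) ≈ 154.0 + 0.5477*I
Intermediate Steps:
√(√(-23737 - 4718) + 23715) = √(√(-28455) + 23715) = √(I*√28455 + 23715) = √(23715 + I*√28455)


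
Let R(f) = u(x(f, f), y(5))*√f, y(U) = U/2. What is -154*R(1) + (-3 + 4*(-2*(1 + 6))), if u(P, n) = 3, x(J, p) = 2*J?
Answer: -521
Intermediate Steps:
y(U) = U/2 (y(U) = U*(½) = U/2)
R(f) = 3*√f
-154*R(1) + (-3 + 4*(-2*(1 + 6))) = -462*√1 + (-3 + 4*(-2*(1 + 6))) = -462 + (-3 + 4*(-2*7)) = -154*3 + (-3 + 4*(-14)) = -462 + (-3 - 56) = -462 - 59 = -521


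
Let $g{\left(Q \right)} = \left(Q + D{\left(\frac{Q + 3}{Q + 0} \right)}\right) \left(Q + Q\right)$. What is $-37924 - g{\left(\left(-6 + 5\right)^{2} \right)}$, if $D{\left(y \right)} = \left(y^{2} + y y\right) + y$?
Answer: $-37998$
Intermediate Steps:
$D{\left(y \right)} = y + 2 y^{2}$ ($D{\left(y \right)} = \left(y^{2} + y^{2}\right) + y = 2 y^{2} + y = y + 2 y^{2}$)
$g{\left(Q \right)} = 2 Q \left(Q + \frac{\left(1 + \frac{2 \left(3 + Q\right)}{Q}\right) \left(3 + Q\right)}{Q}\right)$ ($g{\left(Q \right)} = \left(Q + \frac{Q + 3}{Q + 0} \left(1 + 2 \frac{Q + 3}{Q + 0}\right)\right) \left(Q + Q\right) = \left(Q + \frac{3 + Q}{Q} \left(1 + 2 \frac{3 + Q}{Q}\right)\right) 2 Q = \left(Q + \frac{3 + Q}{Q} \left(1 + \frac{2 \left(3 + Q\right)}{Q}\right)\right) 2 Q = \left(Q + \frac{\left(1 + \frac{2 \left(3 + Q\right)}{Q}\right) \left(3 + Q\right)}{Q}\right) 2 Q = 2 Q \left(Q + \frac{\left(1 + \frac{2 \left(3 + Q\right)}{Q}\right) \left(3 + Q\right)}{Q}\right)$)
$-37924 - g{\left(\left(-6 + 5\right)^{2} \right)} = -37924 - \left(30 + 2 \left(\left(-6 + 5\right)^{2}\right)^{2} + 6 \left(-6 + 5\right)^{2} + \frac{36}{\left(-6 + 5\right)^{2}}\right) = -37924 - \left(30 + 2 \left(\left(-1\right)^{2}\right)^{2} + 6 \left(-1\right)^{2} + \frac{36}{\left(-1\right)^{2}}\right) = -37924 - \left(30 + 2 \cdot 1^{2} + 6 \cdot 1 + \frac{36}{1}\right) = -37924 - \left(30 + 2 \cdot 1 + 6 + 36 \cdot 1\right) = -37924 - \left(30 + 2 + 6 + 36\right) = -37924 - 74 = -37998$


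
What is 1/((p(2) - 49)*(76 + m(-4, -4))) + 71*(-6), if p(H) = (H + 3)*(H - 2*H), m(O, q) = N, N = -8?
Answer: -1709113/4012 ≈ -426.00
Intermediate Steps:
m(O, q) = -8
p(H) = -H*(3 + H) (p(H) = (3 + H)*(-H) = -H*(3 + H))
1/((p(2) - 49)*(76 + m(-4, -4))) + 71*(-6) = 1/((-1*2*(3 + 2) - 49)*(76 - 8)) + 71*(-6) = 1/((-1*2*5 - 49)*68) - 426 = 1/((-10 - 49)*68) - 426 = 1/(-59*68) - 426 = 1/(-4012) - 426 = -1/4012 - 426 = -1709113/4012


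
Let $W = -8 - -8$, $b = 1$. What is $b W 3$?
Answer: $0$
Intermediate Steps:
$W = 0$ ($W = -8 + 8 = 0$)
$b W 3 = 1 \cdot 0 \cdot 3 = 0 \cdot 3 = 0$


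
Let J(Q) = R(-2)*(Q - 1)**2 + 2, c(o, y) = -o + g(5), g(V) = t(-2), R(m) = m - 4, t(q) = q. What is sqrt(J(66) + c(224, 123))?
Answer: I*sqrt(25574) ≈ 159.92*I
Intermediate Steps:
R(m) = -4 + m
g(V) = -2
c(o, y) = -2 - o (c(o, y) = -o - 2 = -2 - o)
J(Q) = 2 - 6*(-1 + Q)**2 (J(Q) = (-4 - 2)*(Q - 1)**2 + 2 = -6*(-1 + Q)**2 + 2 = 2 - 6*(-1 + Q)**2)
sqrt(J(66) + c(224, 123)) = sqrt((2 - 6*(-1 + 66)**2) + (-2 - 1*224)) = sqrt((2 - 6*65**2) + (-2 - 224)) = sqrt((2 - 6*4225) - 226) = sqrt((2 - 25350) - 226) = sqrt(-25348 - 226) = sqrt(-25574) = I*sqrt(25574)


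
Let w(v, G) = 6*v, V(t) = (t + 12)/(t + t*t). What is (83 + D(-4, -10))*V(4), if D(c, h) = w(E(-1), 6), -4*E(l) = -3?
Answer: 70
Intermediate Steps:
E(l) = ¾ (E(l) = -¼*(-3) = ¾)
V(t) = (12 + t)/(t + t²)
D(c, h) = 9/2 (D(c, h) = 6*(¾) = 9/2)
(83 + D(-4, -10))*V(4) = (83 + 9/2)*((12 + 4)/(4*(1 + 4))) = 175*((¼)*16/5)/2 = 175*((¼)*(⅕)*16)/2 = (175/2)*(⅘) = 70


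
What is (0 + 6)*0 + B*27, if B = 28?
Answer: 756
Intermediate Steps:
(0 + 6)*0 + B*27 = (0 + 6)*0 + 28*27 = 6*0 + 756 = 0 + 756 = 756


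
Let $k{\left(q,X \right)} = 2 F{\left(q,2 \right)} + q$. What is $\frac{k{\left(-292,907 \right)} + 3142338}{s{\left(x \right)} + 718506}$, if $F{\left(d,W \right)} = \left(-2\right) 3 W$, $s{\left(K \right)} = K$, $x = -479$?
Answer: $\frac{3142022}{718027} \approx 4.3759$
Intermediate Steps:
$F{\left(d,W \right)} = - 6 W$
$k{\left(q,X \right)} = -24 + q$ ($k{\left(q,X \right)} = 2 \left(\left(-6\right) 2\right) + q = 2 \left(-12\right) + q = -24 + q$)
$\frac{k{\left(-292,907 \right)} + 3142338}{s{\left(x \right)} + 718506} = \frac{\left(-24 - 292\right) + 3142338}{-479 + 718506} = \frac{-316 + 3142338}{718027} = 3142022 \cdot \frac{1}{718027} = \frac{3142022}{718027}$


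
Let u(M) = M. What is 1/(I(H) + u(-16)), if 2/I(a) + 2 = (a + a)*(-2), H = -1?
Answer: -1/15 ≈ -0.066667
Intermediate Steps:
I(a) = 2/(-2 - 4*a) (I(a) = 2/(-2 + (a + a)*(-2)) = 2/(-2 + (2*a)*(-2)) = 2/(-2 - 4*a))
1/(I(H) + u(-16)) = 1/(-1/(1 + 2*(-1)) - 16) = 1/(-1/(1 - 2) - 16) = 1/(-1/(-1) - 16) = 1/(-1*(-1) - 16) = 1/(1 - 16) = 1/(-15) = -1/15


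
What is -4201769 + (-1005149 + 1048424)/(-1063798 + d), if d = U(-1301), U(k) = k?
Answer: -1491766667802/355033 ≈ -4.2018e+6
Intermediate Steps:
d = -1301
-4201769 + (-1005149 + 1048424)/(-1063798 + d) = -4201769 + (-1005149 + 1048424)/(-1063798 - 1301) = -4201769 + 43275/(-1065099) = -4201769 + 43275*(-1/1065099) = -4201769 - 14425/355033 = -1491766667802/355033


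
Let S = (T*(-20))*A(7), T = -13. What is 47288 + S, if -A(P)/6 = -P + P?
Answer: 47288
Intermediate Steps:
A(P) = 0 (A(P) = -6*(-P + P) = -6*0 = 0)
S = 0 (S = -13*(-20)*0 = 260*0 = 0)
47288 + S = 47288 + 0 = 47288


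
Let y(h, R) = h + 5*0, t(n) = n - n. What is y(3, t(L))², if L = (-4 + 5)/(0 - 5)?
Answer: 9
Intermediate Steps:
L = -⅕ (L = 1/(-5) = 1*(-⅕) = -⅕ ≈ -0.20000)
t(n) = 0
y(h, R) = h (y(h, R) = h + 0 = h)
y(3, t(L))² = 3² = 9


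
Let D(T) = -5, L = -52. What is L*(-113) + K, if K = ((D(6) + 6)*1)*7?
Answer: 5883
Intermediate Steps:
K = 7 (K = ((-5 + 6)*1)*7 = (1*1)*7 = 1*7 = 7)
L*(-113) + K = -52*(-113) + 7 = 5876 + 7 = 5883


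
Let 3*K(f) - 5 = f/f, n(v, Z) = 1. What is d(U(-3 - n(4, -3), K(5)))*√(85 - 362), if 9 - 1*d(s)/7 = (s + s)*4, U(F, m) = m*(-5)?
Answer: 623*I*√277 ≈ 10369.0*I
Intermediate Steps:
K(f) = 2 (K(f) = 5/3 + (f/f)/3 = 5/3 + (⅓)*1 = 5/3 + ⅓ = 2)
U(F, m) = -5*m
d(s) = 63 - 56*s (d(s) = 63 - 7*(s + s)*4 = 63 - 7*2*s*4 = 63 - 56*s)
d(U(-3 - n(4, -3), K(5)))*√(85 - 362) = (63 - (-280)*2)*√(85 - 362) = (63 - 56*(-10))*√(-277) = (63 + 560)*(I*√277) = 623*(I*√277) = 623*I*√277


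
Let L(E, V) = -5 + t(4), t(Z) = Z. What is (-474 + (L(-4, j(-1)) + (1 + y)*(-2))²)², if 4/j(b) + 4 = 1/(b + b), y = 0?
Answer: 216225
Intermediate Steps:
j(b) = 4/(-4 + 1/(2*b)) (j(b) = 4/(-4 + 1/(b + b)) = 4/(-4 + 1/(2*b)))
L(E, V) = -1 (L(E, V) = -5 + 4 = -1)
(-474 + (L(-4, j(-1)) + (1 + y)*(-2))²)² = (-474 + (-1 + (1 + 0)*(-2))²)² = (-474 + (-1 + 1*(-2))²)² = (-474 + (-1 - 2)²)² = (-474 + (-3)²)² = (-474 + 9)² = (-465)² = 216225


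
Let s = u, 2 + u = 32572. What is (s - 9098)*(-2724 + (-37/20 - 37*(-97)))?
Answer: 101299284/5 ≈ 2.0260e+7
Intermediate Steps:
u = 32570 (u = -2 + 32572 = 32570)
s = 32570
(s - 9098)*(-2724 + (-37/20 - 37*(-97))) = (32570 - 9098)*(-2724 + (-37/20 - 37*(-97))) = 23472*(-2724 + (-37*1/20 + 3589)) = 23472*(-2724 + (-37/20 + 3589)) = 23472*(-2724 + 71743/20) = 23472*(17263/20) = 101299284/5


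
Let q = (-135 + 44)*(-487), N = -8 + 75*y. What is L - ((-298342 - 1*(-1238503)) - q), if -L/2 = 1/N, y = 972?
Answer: -32649930425/36446 ≈ -8.9584e+5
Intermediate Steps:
N = 72892 (N = -8 + 75*972 = -8 + 72900 = 72892)
q = 44317 (q = -91*(-487) = 44317)
L = -1/36446 (L = -2/72892 = -2*1/72892 = -1/36446 ≈ -2.7438e-5)
L - ((-298342 - 1*(-1238503)) - q) = -1/36446 - ((-298342 - 1*(-1238503)) - 1*44317) = -1/36446 - ((-298342 + 1238503) - 44317) = -1/36446 - (940161 - 44317) = -1/36446 - 1*895844 = -1/36446 - 895844 = -32649930425/36446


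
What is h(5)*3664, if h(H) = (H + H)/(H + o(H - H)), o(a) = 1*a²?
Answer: 7328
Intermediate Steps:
o(a) = a²
h(H) = 2 (h(H) = (H + H)/(H + (H - H)²) = (2*H)/(H + 0²) = (2*H)/(H + 0) = (2*H)/H = 2)
h(5)*3664 = 2*3664 = 7328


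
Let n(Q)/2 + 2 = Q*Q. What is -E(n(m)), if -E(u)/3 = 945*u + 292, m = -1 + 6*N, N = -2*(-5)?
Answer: 19726806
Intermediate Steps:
N = 10
m = 59 (m = -1 + 6*10 = -1 + 60 = 59)
n(Q) = -4 + 2*Q**2 (n(Q) = -4 + 2*(Q*Q) = -4 + 2*Q**2)
E(u) = -876 - 2835*u (E(u) = -3*(945*u + 292) = -3*(292 + 945*u) = -876 - 2835*u)
-E(n(m)) = -(-876 - 2835*(-4 + 2*59**2)) = -(-876 - 2835*(-4 + 2*3481)) = -(-876 - 2835*(-4 + 6962)) = -(-876 - 2835*6958) = -(-876 - 19725930) = -1*(-19726806) = 19726806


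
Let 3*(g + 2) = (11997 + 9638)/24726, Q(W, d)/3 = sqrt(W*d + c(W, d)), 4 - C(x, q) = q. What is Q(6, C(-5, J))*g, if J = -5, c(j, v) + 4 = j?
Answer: -126721*sqrt(14)/12363 ≈ -38.352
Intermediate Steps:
c(j, v) = -4 + j
C(x, q) = 4 - q
Q(W, d) = 3*sqrt(-4 + W + W*d) (Q(W, d) = 3*sqrt(W*d + (-4 + W)) = 3*sqrt(-4 + W + W*d))
g = -126721/74178 (g = -2 + ((11997 + 9638)/24726)/3 = -2 + (21635*(1/24726))/3 = -2 + (1/3)*(21635/24726) = -2 + 21635/74178 = -126721/74178 ≈ -1.7083)
Q(6, C(-5, J))*g = (3*sqrt(-4 + 6 + 6*(4 - 1*(-5))))*(-126721/74178) = (3*sqrt(-4 + 6 + 6*(4 + 5)))*(-126721/74178) = (3*sqrt(-4 + 6 + 6*9))*(-126721/74178) = (3*sqrt(-4 + 6 + 54))*(-126721/74178) = (3*sqrt(56))*(-126721/74178) = (3*(2*sqrt(14)))*(-126721/74178) = (6*sqrt(14))*(-126721/74178) = -126721*sqrt(14)/12363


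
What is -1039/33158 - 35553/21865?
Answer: -1201584109/724999670 ≈ -1.6574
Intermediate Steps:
-1039/33158 - 35553/21865 = -1201584109/724999670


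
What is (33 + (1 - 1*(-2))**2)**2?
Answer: 1764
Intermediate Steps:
(33 + (1 - 1*(-2))**2)**2 = (33 + (1 + 2)**2)**2 = (33 + 3**2)**2 = (33 + 9)**2 = 42**2 = 1764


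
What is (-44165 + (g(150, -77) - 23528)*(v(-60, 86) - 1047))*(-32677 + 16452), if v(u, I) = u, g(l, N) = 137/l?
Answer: -843710382053/2 ≈ -4.2186e+11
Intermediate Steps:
(-44165 + (g(150, -77) - 23528)*(v(-60, 86) - 1047))*(-32677 + 16452) = (-44165 + (137/150 - 23528)*(-60 - 1047))*(-32677 + 16452) = (-44165 + (137*(1/150) - 23528)*(-1107))*(-16225) = (-44165 + (137/150 - 23528)*(-1107))*(-16225) = (-44165 - 3529063/150*(-1107))*(-16225) = (-44165 + 1302224247/50)*(-16225) = (1300015997/50)*(-16225) = -843710382053/2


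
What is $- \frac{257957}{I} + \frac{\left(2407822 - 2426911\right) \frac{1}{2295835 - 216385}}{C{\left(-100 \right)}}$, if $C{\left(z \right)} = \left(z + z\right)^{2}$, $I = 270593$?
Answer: $- \frac{2384039167927753}{2500820506000000} \approx -0.9533$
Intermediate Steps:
$C{\left(z \right)} = 4 z^{2}$ ($C{\left(z \right)} = \left(2 z\right)^{2} = 4 z^{2}$)
$- \frac{257957}{I} + \frac{\left(2407822 - 2426911\right) \frac{1}{2295835 - 216385}}{C{\left(-100 \right)}} = - \frac{257957}{270593} + \frac{\left(2407822 - 2426911\right) \frac{1}{2295835 - 216385}}{4 \left(-100\right)^{2}} = \left(-257957\right) \frac{1}{270593} + \frac{\left(-19089\right) \frac{1}{2079450}}{4 \cdot 10000} = - \frac{257957}{270593} + \frac{\left(-19089\right) \frac{1}{2079450}}{40000} = - \frac{257957}{270593} - \frac{2121}{9242000000} = - \frac{2384039167927753}{2500820506000000}$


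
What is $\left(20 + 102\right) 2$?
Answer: $244$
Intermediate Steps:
$\left(20 + 102\right) 2 = 122 \cdot 2 = 244$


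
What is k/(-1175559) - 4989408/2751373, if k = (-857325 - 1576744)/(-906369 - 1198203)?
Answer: -1122185850315385811/618820945179458364 ≈ -1.8134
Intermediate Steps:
k = 2434069/2104572 (k = -2434069/(-2104572) = -2434069*(-1/2104572) = 2434069/2104572 ≈ 1.1566)
k/(-1175559) - 4989408/2751373 = (2434069/2104572)/(-1175559) - 4989408/2751373 = (2434069/2104572)*(-1/1175559) - 4989408*1/2751373 = -221279/224913505068 - 4989408/2751373 = -1122185850315385811/618820945179458364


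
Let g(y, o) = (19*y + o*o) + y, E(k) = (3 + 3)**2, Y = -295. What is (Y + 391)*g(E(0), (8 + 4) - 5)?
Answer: 73824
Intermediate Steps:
E(k) = 36 (E(k) = 6**2 = 36)
g(y, o) = o**2 + 20*y (g(y, o) = (19*y + o**2) + y = (o**2 + 19*y) + y = o**2 + 20*y)
(Y + 391)*g(E(0), (8 + 4) - 5) = (-295 + 391)*(((8 + 4) - 5)**2 + 20*36) = 96*((12 - 5)**2 + 720) = 96*(7**2 + 720) = 96*(49 + 720) = 96*769 = 73824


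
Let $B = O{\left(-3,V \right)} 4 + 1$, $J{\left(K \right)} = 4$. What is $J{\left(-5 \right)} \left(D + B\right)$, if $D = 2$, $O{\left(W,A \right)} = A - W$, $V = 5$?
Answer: $140$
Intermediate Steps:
$B = 33$ ($B = \left(5 - -3\right) 4 + 1 = \left(5 + 3\right) 4 + 1 = 8 \cdot 4 + 1 = 32 + 1 = 33$)
$J{\left(-5 \right)} \left(D + B\right) = 4 \left(2 + 33\right) = 4 \cdot 35 = 140$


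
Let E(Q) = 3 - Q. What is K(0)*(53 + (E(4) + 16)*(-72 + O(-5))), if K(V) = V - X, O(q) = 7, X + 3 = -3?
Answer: -5532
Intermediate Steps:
X = -6 (X = -3 - 3 = -6)
K(V) = 6 + V (K(V) = V - 1*(-6) = V + 6 = 6 + V)
K(0)*(53 + (E(4) + 16)*(-72 + O(-5))) = (6 + 0)*(53 + ((3 - 1*4) + 16)*(-72 + 7)) = 6*(53 + ((3 - 4) + 16)*(-65)) = 6*(53 + (-1 + 16)*(-65)) = 6*(53 + 15*(-65)) = 6*(53 - 975) = 6*(-922) = -5532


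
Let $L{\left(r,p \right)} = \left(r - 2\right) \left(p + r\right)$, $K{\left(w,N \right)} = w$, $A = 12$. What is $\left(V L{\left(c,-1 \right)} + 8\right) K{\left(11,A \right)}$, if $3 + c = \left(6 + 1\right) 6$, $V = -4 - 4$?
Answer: $-123640$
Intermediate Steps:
$V = -8$
$c = 39$ ($c = -3 + \left(6 + 1\right) 6 = -3 + 7 \cdot 6 = -3 + 42 = 39$)
$L{\left(r,p \right)} = \left(-2 + r\right) \left(p + r\right)$
$\left(V L{\left(c,-1 \right)} + 8\right) K{\left(11,A \right)} = \left(- 8 \left(39^{2} - -2 - 78 - 39\right) + 8\right) 11 = \left(- 8 \left(1521 + 2 - 78 - 39\right) + 8\right) 11 = \left(\left(-8\right) 1406 + 8\right) 11 = \left(-11248 + 8\right) 11 = \left(-11240\right) 11 = -123640$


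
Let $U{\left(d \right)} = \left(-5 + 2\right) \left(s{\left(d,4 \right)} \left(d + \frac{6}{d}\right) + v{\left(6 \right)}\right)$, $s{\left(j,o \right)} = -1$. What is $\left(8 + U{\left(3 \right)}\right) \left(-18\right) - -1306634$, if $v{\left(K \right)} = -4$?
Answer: $1306004$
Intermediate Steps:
$U{\left(d \right)} = 12 + 3 d + \frac{18}{d}$ ($U{\left(d \right)} = \left(-5 + 2\right) \left(- (d + \frac{6}{d}) - 4\right) = - 3 \left(\left(- d - \frac{6}{d}\right) - 4\right) = - 3 \left(-4 - d - \frac{6}{d}\right) = 12 + 3 d + \frac{18}{d}$)
$\left(8 + U{\left(3 \right)}\right) \left(-18\right) - -1306634 = \left(8 + \left(12 + 3 \cdot 3 + \frac{18}{3}\right)\right) \left(-18\right) - -1306634 = \left(8 + \left(12 + 9 + 18 \cdot \frac{1}{3}\right)\right) \left(-18\right) + 1306634 = \left(8 + \left(12 + 9 + 6\right)\right) \left(-18\right) + 1306634 = \left(8 + 27\right) \left(-18\right) + 1306634 = 35 \left(-18\right) + 1306634 = -630 + 1306634 = 1306004$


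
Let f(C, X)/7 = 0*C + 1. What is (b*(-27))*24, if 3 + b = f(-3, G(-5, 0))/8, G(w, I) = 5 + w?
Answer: 1377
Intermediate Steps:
f(C, X) = 7 (f(C, X) = 7*(0*C + 1) = 7*(0 + 1) = 7*1 = 7)
b = -17/8 (b = -3 + 7/8 = -17/8 ≈ -2.1250)
(b*(-27))*24 = -17/8*(-27)*24 = (459/8)*24 = 1377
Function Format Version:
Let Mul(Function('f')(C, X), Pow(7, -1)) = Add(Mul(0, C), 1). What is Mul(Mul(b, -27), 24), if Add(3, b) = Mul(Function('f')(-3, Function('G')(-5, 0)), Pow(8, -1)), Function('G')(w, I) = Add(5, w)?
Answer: 1377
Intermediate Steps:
Function('f')(C, X) = 7 (Function('f')(C, X) = Mul(7, Add(Mul(0, C), 1)) = Mul(7, Add(0, 1)) = Mul(7, 1) = 7)
b = Rational(-17, 8) (b = Add(-3, Mul(7, Pow(8, -1))) = Add(-3, Mul(7, Rational(1, 8))) = Add(-3, Rational(7, 8)) = Rational(-17, 8) ≈ -2.1250)
Mul(Mul(b, -27), 24) = Mul(Mul(Rational(-17, 8), -27), 24) = Mul(Rational(459, 8), 24) = 1377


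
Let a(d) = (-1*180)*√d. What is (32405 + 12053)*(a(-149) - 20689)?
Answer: -919791562 - 8002440*I*√149 ≈ -9.1979e+8 - 9.7682e+7*I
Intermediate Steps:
a(d) = -180*√d
(32405 + 12053)*(a(-149) - 20689) = (32405 + 12053)*(-180*I*√149 - 20689) = 44458*(-180*I*√149 - 20689) = 44458*(-20689 - 180*I*√149) = -919791562 - 8002440*I*√149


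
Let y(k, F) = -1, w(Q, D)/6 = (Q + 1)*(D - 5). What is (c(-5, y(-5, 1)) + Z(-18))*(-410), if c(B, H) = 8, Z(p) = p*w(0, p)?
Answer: -1021720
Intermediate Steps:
w(Q, D) = 6*(1 + Q)*(-5 + D) (w(Q, D) = 6*((Q + 1)*(D - 5)) = 6*((1 + Q)*(-5 + D)) = 6*(1 + Q)*(-5 + D))
Z(p) = p*(-30 + 6*p) (Z(p) = p*(-30 - 30*0 + 6*p + 6*p*0) = p*(-30 + 0 + 6*p + 0) = p*(-30 + 6*p))
(c(-5, y(-5, 1)) + Z(-18))*(-410) = (8 + 6*(-18)*(-5 - 18))*(-410) = (8 + 6*(-18)*(-23))*(-410) = (8 + 2484)*(-410) = 2492*(-410) = -1021720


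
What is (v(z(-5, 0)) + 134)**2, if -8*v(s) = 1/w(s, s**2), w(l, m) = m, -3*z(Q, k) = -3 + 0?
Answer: 1147041/64 ≈ 17923.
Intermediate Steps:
z(Q, k) = 1 (z(Q, k) = -(-3 + 0)/3 = -1/3*(-3) = 1)
v(s) = -1/(8*s**2)
(v(z(-5, 0)) + 134)**2 = (-1/8/1**2 + 134)**2 = (-1/8*1 + 134)**2 = (-1/8 + 134)**2 = (1071/8)**2 = 1147041/64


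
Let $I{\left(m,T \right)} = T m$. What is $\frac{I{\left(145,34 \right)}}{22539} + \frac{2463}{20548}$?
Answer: $\frac{14255927}{42102852} \approx 0.3386$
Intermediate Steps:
$\frac{I{\left(145,34 \right)}}{22539} + \frac{2463}{20548} = \frac{34 \cdot 145}{22539} + \frac{2463}{20548} = 4930 \cdot \frac{1}{22539} + 2463 \cdot \frac{1}{20548} = \frac{4930}{22539} + \frac{2463}{20548} = \frac{14255927}{42102852}$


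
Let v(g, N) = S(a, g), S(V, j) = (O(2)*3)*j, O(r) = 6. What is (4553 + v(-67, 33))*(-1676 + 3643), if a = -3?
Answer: 6583549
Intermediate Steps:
S(V, j) = 18*j (S(V, j) = (6*3)*j = 18*j)
v(g, N) = 18*g
(4553 + v(-67, 33))*(-1676 + 3643) = (4553 + 18*(-67))*(-1676 + 3643) = (4553 - 1206)*1967 = 3347*1967 = 6583549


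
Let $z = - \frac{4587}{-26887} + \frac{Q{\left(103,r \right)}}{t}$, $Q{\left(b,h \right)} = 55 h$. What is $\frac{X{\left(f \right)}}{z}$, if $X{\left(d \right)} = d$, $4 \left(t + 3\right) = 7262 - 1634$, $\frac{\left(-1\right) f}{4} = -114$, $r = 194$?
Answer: $\frac{8606851344}{146662219} \approx 58.685$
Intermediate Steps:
$f = 456$ ($f = \left(-4\right) \left(-114\right) = 456$)
$t = 1404$ ($t = -3 + \frac{7262 - 1634}{4} = -3 + \frac{1}{4} \cdot 5628 = -3 + 1407 = 1404$)
$z = \frac{146662219}{18874674}$ ($z = - \frac{4587}{-26887} + \frac{55 \cdot 194}{1404} = \left(-4587\right) \left(- \frac{1}{26887}\right) + 10670 \cdot \frac{1}{1404} = \frac{4587}{26887} + \frac{5335}{702} = \frac{146662219}{18874674} \approx 7.7703$)
$\frac{X{\left(f \right)}}{z} = \frac{456}{\frac{146662219}{18874674}} = 456 \cdot \frac{18874674}{146662219} = \frac{8606851344}{146662219}$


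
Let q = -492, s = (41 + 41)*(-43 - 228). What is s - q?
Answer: -21730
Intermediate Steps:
s = -22222 (s = 82*(-271) = -22222)
s - q = -22222 - 1*(-492) = -22222 + 492 = -21730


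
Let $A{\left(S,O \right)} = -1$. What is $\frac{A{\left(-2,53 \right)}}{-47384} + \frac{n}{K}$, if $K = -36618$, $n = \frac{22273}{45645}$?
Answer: $\frac{308022389}{39599486628120} \approx 7.7784 \cdot 10^{-6}$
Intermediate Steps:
$n = \frac{22273}{45645}$ ($n = 22273 \cdot \frac{1}{45645} = \frac{22273}{45645} \approx 0.48796$)
$\frac{A{\left(-2,53 \right)}}{-47384} + \frac{n}{K} = - \frac{1}{-47384} + \frac{22273}{45645 \left(-36618\right)} = \left(-1\right) \left(- \frac{1}{47384}\right) + \frac{22273}{45645} \left(- \frac{1}{36618}\right) = \frac{1}{47384} - \frac{22273}{1671428610} = \frac{308022389}{39599486628120}$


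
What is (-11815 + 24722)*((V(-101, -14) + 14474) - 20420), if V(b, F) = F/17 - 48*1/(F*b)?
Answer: -922531438960/12019 ≈ -7.6756e+7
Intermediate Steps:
V(b, F) = F/17 - 48/(F*b) (V(b, F) = F*(1/17) - 48/(F*b) = F/17 - 48/(F*b))
(-11815 + 24722)*((V(-101, -14) + 14474) - 20420) = (-11815 + 24722)*((((1/17)*(-14) - 48/(-14*(-101))) + 14474) - 20420) = 12907*(((-14/17 - 48*(-1/14)*(-1/101)) + 14474) - 20420) = 12907*(((-14/17 - 24/707) + 14474) - 20420) = 12907*((-10306/12019 + 14474) - 20420) = 12907*(173952700/12019 - 20420) = 12907*(-71475280/12019) = -922531438960/12019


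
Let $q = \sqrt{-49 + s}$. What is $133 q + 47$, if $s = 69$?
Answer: $47 + 266 \sqrt{5} \approx 641.79$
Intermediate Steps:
$q = 2 \sqrt{5}$ ($q = \sqrt{-49 + 69} = \sqrt{20} = 2 \sqrt{5} \approx 4.4721$)
$133 q + 47 = 133 \cdot 2 \sqrt{5} + 47 = 266 \sqrt{5} + 47 = 47 + 266 \sqrt{5}$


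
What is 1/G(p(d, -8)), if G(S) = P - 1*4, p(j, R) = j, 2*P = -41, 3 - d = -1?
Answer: -2/49 ≈ -0.040816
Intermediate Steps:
d = 4 (d = 3 - 1*(-1) = 3 + 1 = 4)
P = -41/2 (P = (1/2)*(-41) = -41/2 ≈ -20.500)
G(S) = -49/2 (G(S) = -41/2 - 1*4 = -41/2 - 4 = -49/2)
1/G(p(d, -8)) = 1/(-49/2) = -2/49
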